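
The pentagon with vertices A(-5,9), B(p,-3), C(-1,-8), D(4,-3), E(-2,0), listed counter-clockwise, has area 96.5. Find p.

The doubled signed area Σ (x_i y_{i+1} − x_{i+1} y_i) is linear in p.
With p=0 it equals 23; the coefficient of p is -17 (from the two edges through B).
So -17·p + 23 = 2·96.5 = 193 ⇒ p = -10.

-10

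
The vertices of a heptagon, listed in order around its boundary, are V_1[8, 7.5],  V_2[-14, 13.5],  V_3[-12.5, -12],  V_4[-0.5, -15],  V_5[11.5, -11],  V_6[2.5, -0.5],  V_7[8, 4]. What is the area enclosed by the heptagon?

486.5

Apply the shoelace (surveyor's) formula: 2A = Σ (x_i·y_{i+1} − x_{i+1}·y_i), indices taken mod 7.
Σ = (213) + (336.75) + (181.5) + (178) + (21.75) + (14) + (28) = 973
Area = |Σ|/2 = 486.5.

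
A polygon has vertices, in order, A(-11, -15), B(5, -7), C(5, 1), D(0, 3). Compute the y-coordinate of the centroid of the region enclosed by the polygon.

Apply Gauss's area formula. First the cross-terms c_i = x_i·y_{i+1} − x_{i+1}·y_i:
  152, 40, 15, 33  ⇒  2A = 240, A = 120.
Then Σ (y_i + y_{i+1})·c_i = -3920, so ȳ = -3920 / (6·120) = -49/9.

-49/9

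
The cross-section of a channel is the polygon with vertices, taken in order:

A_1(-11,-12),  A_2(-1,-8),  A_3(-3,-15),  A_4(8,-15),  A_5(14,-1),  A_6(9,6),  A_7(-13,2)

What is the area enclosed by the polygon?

400.5

Apply the shoelace formula: 2A = Σ (x_i·y_{i+1} − x_{i+1}·y_i), indices taken mod 7.
Cross-terms: 76, -9, 165, 202, 93, 96, 178  ⇒  Σ = 801
Area = |Σ|/2 = 400.5.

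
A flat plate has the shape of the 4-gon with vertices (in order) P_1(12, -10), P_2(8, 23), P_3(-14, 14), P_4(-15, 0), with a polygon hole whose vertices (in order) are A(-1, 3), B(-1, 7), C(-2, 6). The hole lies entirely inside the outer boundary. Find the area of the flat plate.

573

Outer boundary:
Apply Gauss's area formula: 2A = Σ (x_i·y_{i+1} − x_{i+1}·y_i), indices taken mod 4.
Cross-terms: 356, 434, 210, 150  ⇒  Σ = 1150
Area = |Σ|/2 = 575.
Hole:
Apply the shoelace (surveyor's) formula: 2A = Σ (x_i·y_{i+1} − x_{i+1}·y_i), indices taken mod 3.
Σ = (-4) + (8) + (0) = 4
Area = |Σ|/2 = 2.
Net area = 575 − 2 = 573.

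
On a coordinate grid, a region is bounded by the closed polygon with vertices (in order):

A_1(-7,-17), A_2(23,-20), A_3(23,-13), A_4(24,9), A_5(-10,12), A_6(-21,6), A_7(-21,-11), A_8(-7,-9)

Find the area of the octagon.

1153

Apply Gauss's area formula: 2A = Σ (x_i·y_{i+1} − x_{i+1}·y_i), indices taken mod 8.
Σ = (531) + (161) + (519) + (378) + (192) + (357) + (112) + (56) = 2306
Area = |Σ|/2 = 1153.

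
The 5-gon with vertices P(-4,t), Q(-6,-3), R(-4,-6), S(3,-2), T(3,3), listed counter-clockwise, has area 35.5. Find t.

The doubled signed area Σ (x_i y_{i+1} − x_{i+1} y_i) is linear in t.
With t=0 it equals 89; the coefficient of t is 9 (from the two edges through P).
So 9·t + 89 = 2·35.5 = 71 ⇒ t = -2.

-2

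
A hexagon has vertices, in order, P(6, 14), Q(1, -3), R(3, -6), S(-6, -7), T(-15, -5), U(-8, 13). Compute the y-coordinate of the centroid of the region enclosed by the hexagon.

Apply Gauss's area formula. First the cross-terms c_i = x_i·y_{i+1} − x_{i+1}·y_i:
  -32, 3, -57, -75, -235, -190  ⇒  2A = -586, A = -293.
Then Σ (y_i + y_{i+1})·c_i = -5748, so ȳ = -5748 / (6·(-293)) = 958/293.

958/293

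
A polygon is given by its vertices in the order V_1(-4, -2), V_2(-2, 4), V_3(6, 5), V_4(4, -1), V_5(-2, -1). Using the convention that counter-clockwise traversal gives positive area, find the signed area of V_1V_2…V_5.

-43

Apply Gauss's area formula: 2A = Σ (x_i·y_{i+1} − x_{i+1}·y_i), indices taken mod 5.
Σ = (-20) + (-34) + (-26) + (-6) + (0) = -86
Signed area = Σ/2 = -43 (negative ⇒ clockwise traversal).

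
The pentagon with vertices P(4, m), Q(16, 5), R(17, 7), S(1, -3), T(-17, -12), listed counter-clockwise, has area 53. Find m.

Write out the shoelace sum; only the two edges meeting at P involve m:
2·Area = [((-17)·m − 4·(-12)) + (4·5 − 16·m)] + -94
       = -33·m + -26 = 106
⇒ m = -4.

-4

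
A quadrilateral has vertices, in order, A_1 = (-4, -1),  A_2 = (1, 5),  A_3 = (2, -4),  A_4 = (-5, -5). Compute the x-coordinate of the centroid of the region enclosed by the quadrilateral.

Apply the shoelace formula. First the cross-terms c_i = x_i·y_{i+1} − x_{i+1}·y_i:
  -19, -14, -30, -15  ⇒  2A = -78, A = -39.
Then Σ (x_i + x_{i+1})·c_i = 240, so x̄ = 240 / (6·(-39)) = -40/39.

-40/39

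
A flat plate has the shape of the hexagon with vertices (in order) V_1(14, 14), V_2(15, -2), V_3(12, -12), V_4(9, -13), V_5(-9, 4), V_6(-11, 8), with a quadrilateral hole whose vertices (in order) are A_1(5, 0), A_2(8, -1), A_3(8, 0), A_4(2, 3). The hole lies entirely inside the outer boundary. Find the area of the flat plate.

402.5

Outer boundary:
Apply the surveyor's formula: 2A = Σ (x_i·y_{i+1} − x_{i+1}·y_i), indices taken mod 6.
Σ = (-238) + (-156) + (-48) + (-81) + (-28) + (-266) = -817
Area = |Σ|/2 = 408.5.
Hole:
Σ = (-5) + (8) + (24) + (-15) = 12
Area = |Σ|/2 = 6.
Net area = 408.5 − 6 = 402.5.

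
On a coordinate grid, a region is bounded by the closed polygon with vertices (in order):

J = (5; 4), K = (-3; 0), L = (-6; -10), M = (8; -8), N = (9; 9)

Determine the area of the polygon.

152.5

Σ = (12) + (30) + (128) + (144) + (-9) = 305
Area = |Σ|/2 = 152.5.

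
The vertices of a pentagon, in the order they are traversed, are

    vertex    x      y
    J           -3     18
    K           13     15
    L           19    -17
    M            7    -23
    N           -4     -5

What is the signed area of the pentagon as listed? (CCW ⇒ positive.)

-658.5

J→K: (-3)(15) − (13)(18) = -279
K→L: (13)(-17) − (19)(15) = -506
L→M: (19)(-23) − (7)(-17) = -318
M→N: (7)(-5) − (-4)(-23) = -127
N→J: (-4)(18) − (-3)(-5) = -87
Σ = -1317
Signed area = Σ/2 = -658.5 (negative ⇒ clockwise traversal).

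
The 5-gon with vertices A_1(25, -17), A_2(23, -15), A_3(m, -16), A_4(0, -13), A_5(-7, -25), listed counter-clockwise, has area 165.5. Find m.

Write out the shoelace sum; only the two edges meeting at A_3 involve m:
2·Area = [(23·(-16) − m·(-15)) + (m·(-13) − 0·(-16))] + 669
       = 2·m + 301 = 331
⇒ m = 15.

15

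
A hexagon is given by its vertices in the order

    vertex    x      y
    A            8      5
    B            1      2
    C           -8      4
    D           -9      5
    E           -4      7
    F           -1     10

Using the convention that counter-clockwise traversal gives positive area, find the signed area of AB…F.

Apply the shoelace formula: 2A = Σ (x_i·y_{i+1} − x_{i+1}·y_i), indices taken mod 6.
Cross-terms: 11, 20, -4, -43, -33, -85  ⇒  Σ = -134
Signed area = Σ/2 = -67 (negative ⇒ clockwise traversal).

-67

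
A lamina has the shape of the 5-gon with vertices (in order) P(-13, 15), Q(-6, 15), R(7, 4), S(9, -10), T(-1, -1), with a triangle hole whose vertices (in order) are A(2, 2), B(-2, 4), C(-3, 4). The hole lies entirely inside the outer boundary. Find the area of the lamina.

192.5

Outer boundary:
Apply the shoelace formula: 2A = Σ (x_i·y_{i+1} − x_{i+1}·y_i), indices taken mod 5.
Σ = (-105) + (-129) + (-106) + (-19) + (-28) = -387
Area = |Σ|/2 = 193.5.
Hole:
Apply the surveyor's formula: 2A = Σ (x_i·y_{i+1} − x_{i+1}·y_i), indices taken mod 3.
Σ = (12) + (4) + (-14) = 2
Area = |Σ|/2 = 1.
Net area = 193.5 − 1 = 192.5.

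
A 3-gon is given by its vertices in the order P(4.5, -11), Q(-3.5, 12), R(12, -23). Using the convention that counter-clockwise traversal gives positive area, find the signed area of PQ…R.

Apply the shoelace formula: 2A = Σ (x_i·y_{i+1} − x_{i+1}·y_i), indices taken mod 3.
Cross-terms: 15.5, -63.5, -28.5  ⇒  Σ = -76.5
Signed area = Σ/2 = -38.25 (negative ⇒ clockwise traversal).

-38.25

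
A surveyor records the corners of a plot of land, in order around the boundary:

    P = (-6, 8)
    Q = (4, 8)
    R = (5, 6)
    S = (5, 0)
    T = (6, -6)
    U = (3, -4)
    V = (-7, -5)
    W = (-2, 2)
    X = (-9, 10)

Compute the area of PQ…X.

Apply the shoelace formula: 2A = Σ (x_i·y_{i+1} − x_{i+1}·y_i), indices taken mod 9.
P→Q: (-6)(8) − (4)(8) = -80
Q→R: (4)(6) − (5)(8) = -16
R→S: (5)(0) − (5)(6) = -30
S→T: (5)(-6) − (6)(0) = -30
T→U: (6)(-4) − (3)(-6) = -6
U→V: (3)(-5) − (-7)(-4) = -43
V→W: (-7)(2) − (-2)(-5) = -24
W→X: (-2)(10) − (-9)(2) = -2
X→P: (-9)(8) − (-6)(10) = -12
Σ = -243
Area = |Σ|/2 = 121.5.

121.5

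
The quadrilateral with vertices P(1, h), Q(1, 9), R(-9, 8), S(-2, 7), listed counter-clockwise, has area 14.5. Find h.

Write out the shoelace sum; only the two edges meeting at P involve h:
2·Area = [((-2)·h − 1·7) + (1·9 − 1·h)] + 42
       = -3·h + 44 = 29
⇒ h = 5.

5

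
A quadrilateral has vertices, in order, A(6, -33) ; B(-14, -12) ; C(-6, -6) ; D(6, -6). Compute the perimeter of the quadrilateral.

|AB| = √((-20)² + (21)²) = √841 = 29
|BC| = √((8)² + (6)²) = √100 = 10
|CD| = √((12)² + (0)²) = √144 = 12
|DA| = √((0)² + (-27)²) = √729 = 27
Perimeter = 29 + 10 + 12 + 27 = 78.

78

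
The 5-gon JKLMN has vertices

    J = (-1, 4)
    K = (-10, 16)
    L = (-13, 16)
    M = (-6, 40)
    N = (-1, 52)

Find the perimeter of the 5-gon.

104

|JK| = √((-9)² + (12)²) = √225 = 15
|KL| = √((-3)² + (0)²) = √9 = 3
|LM| = √((7)² + (24)²) = √625 = 25
|MN| = √((5)² + (12)²) = √169 = 13
|NJ| = √((0)² + (-48)²) = √2304 = 48
Perimeter = 15 + 3 + 25 + 13 + 48 = 104.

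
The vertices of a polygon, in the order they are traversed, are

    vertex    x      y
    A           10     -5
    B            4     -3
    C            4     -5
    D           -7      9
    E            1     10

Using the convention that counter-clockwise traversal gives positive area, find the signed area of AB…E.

-100.5

Apply Gauss's area formula: 2A = Σ (x_i·y_{i+1} − x_{i+1}·y_i), indices taken mod 5.
Σ = (-10) + (-8) + (1) + (-79) + (-105) = -201
Signed area = Σ/2 = -100.5 (negative ⇒ clockwise traversal).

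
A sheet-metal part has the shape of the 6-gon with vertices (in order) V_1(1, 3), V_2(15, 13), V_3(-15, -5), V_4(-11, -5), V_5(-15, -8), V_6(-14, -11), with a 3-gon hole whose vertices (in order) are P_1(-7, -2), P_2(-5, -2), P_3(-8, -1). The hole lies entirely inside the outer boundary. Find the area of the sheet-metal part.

Outer boundary:
Apply the shoelace (surveyor's) formula: 2A = Σ (x_i·y_{i+1} − x_{i+1}·y_i), indices taken mod 6.
Σ = (-32) + (120) + (20) + (13) + (53) + (-31) = 143
Area = |Σ|/2 = 71.5.
Hole:
P_1→P_2: (-7)(-2) − (-5)(-2) = 4
P_2→P_3: (-5)(-1) − (-8)(-2) = -11
P_3→P_1: (-8)(-2) − (-7)(-1) = 9
Σ = 2
Area = |Σ|/2 = 1.
Net area = 71.5 − 1 = 70.5.

70.5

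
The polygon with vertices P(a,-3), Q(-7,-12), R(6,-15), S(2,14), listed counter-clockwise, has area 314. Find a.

The doubled signed area Σ (x_i y_{i+1} − x_{i+1} y_i) is linear in a.
With a=0 it equals 264; the coefficient of a is -26 (from the two edges through P).
So -26·a + 264 = 2·314 = 628 ⇒ a = -14.

-14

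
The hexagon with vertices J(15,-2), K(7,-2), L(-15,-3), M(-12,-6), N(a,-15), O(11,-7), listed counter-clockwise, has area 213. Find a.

Write out the shoelace sum; only the two edges meeting at N involve a:
2·Area = [((-12)·(-15) − a·(-6)) + (a·(-7) − 11·(-15))] + 70
       = -1·a + 415 = 426
⇒ a = -11.

-11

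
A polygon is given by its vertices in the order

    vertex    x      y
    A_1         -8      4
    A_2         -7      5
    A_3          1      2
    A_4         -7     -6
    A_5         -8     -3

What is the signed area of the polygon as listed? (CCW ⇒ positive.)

Σ = (-12) + (-19) + (8) + (-27) + (-56) = -106
Signed area = Σ/2 = -53 (negative ⇒ clockwise traversal).

-53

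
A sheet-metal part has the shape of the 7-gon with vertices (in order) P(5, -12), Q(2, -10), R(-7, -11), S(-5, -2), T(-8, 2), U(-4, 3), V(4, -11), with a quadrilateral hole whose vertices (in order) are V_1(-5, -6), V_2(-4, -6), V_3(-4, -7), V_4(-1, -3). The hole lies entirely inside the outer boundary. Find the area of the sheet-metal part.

Outer boundary:
Apply the shoelace formula: 2A = Σ (x_i·y_{i+1} − x_{i+1}·y_i), indices taken mod 7.
Cross-terms: -26, -92, -41, -26, -16, 32, 7  ⇒  Σ = -162
Area = |Σ|/2 = 81.
Hole:
V_1→V_2: (-5)(-6) − (-4)(-6) = 6
V_2→V_3: (-4)(-7) − (-4)(-6) = 4
V_3→V_4: (-4)(-3) − (-1)(-7) = 5
V_4→V_1: (-1)(-6) − (-5)(-3) = -9
Σ = 6
Area = |Σ|/2 = 3.
Net area = 81 − 3 = 78.

78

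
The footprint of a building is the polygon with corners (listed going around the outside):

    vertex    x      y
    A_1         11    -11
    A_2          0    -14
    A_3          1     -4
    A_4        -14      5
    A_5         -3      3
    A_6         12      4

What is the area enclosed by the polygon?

Apply the surveyor's formula: 2A = Σ (x_i·y_{i+1} − x_{i+1}·y_i), indices taken mod 6.
Σ = (-154) + (14) + (-51) + (-27) + (-48) + (-176) = -442
Area = |Σ|/2 = 221.

221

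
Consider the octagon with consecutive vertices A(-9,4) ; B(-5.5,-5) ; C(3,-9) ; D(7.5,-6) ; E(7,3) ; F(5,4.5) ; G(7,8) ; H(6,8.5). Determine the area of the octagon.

Σ = (67) + (64.5) + (49.5) + (64.5) + (16.5) + (8.5) + (11.5) + (100.5) = 382.5
Area = |Σ|/2 = 191.25.

191.25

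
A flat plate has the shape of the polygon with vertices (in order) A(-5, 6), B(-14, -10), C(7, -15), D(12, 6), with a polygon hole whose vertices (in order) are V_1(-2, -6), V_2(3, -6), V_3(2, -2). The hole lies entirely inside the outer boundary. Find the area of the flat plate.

359

Outer boundary:
Apply the shoelace formula: 2A = Σ (x_i·y_{i+1} − x_{i+1}·y_i), indices taken mod 4.
Cross-terms: 134, 280, 222, 102  ⇒  Σ = 738
Area = |Σ|/2 = 369.
Hole:
Σ = (30) + (6) + (-16) = 20
Area = |Σ|/2 = 10.
Net area = 369 − 10 = 359.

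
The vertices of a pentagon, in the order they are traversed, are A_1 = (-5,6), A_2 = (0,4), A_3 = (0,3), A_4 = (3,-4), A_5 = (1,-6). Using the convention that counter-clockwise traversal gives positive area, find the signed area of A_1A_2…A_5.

-33.5

Σ = (-20) + (0) + (-9) + (-14) + (-24) = -67
Signed area = Σ/2 = -33.5 (negative ⇒ clockwise traversal).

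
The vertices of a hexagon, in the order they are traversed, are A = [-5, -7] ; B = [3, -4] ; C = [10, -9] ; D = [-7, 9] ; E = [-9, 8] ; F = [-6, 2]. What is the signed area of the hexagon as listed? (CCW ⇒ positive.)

94

Apply the shoelace (surveyor's) formula: 2A = Σ (x_i·y_{i+1} − x_{i+1}·y_i), indices taken mod 6.
A→B: (-5)(-4) − (3)(-7) = 41
B→C: (3)(-9) − (10)(-4) = 13
C→D: (10)(9) − (-7)(-9) = 27
D→E: (-7)(8) − (-9)(9) = 25
E→F: (-9)(2) − (-6)(8) = 30
F→A: (-6)(-7) − (-5)(2) = 52
Σ = 188
Signed area = Σ/2 = 94 (positive ⇒ counter-clockwise traversal).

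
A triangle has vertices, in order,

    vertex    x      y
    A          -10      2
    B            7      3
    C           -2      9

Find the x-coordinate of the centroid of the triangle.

-5/3

Apply the shoelace formula. First the cross-terms c_i = x_i·y_{i+1} − x_{i+1}·y_i:
  -44, 69, 86  ⇒  2A = 111, A = 55.5.
Then Σ (x_i + x_{i+1})·c_i = -555, so x̄ = -555 / (6·55.5) = -5/3.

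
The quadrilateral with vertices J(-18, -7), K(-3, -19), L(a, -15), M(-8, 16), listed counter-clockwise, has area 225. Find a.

-4

Write out the shoelace sum; only the two edges meeting at L involve a:
2·Area = [((-3)·(-15) − a·(-19)) + (a·16 − (-8)·(-15))] + 665
       = 35·a + 590 = 450
⇒ a = -4.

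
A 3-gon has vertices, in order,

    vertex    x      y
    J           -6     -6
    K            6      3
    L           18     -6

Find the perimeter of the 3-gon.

54

|JK| = √((12)² + (9)²) = √225 = 15
|KL| = √((12)² + (-9)²) = √225 = 15
|LJ| = √((-24)² + (0)²) = √576 = 24
Perimeter = 15 + 15 + 24 = 54.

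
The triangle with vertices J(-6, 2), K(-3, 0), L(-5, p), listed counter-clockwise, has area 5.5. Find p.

5

The doubled signed area Σ (x_i y_{i+1} − x_{i+1} y_i) is linear in p.
With p=0 it equals -4; the coefficient of p is 3 (from the two edges through L).
So 3·p + -4 = 2·5.5 = 11 ⇒ p = 5.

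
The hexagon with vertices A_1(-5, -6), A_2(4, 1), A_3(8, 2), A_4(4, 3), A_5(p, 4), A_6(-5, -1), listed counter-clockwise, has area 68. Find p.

The doubled signed area Σ (x_i y_{i+1} − x_{i+1} y_i) is linear in p.
With p=0 it equals 96; the coefficient of p is -4 (from the two edges through A_5).
So -4·p + 96 = 2·68 = 136 ⇒ p = -10.

-10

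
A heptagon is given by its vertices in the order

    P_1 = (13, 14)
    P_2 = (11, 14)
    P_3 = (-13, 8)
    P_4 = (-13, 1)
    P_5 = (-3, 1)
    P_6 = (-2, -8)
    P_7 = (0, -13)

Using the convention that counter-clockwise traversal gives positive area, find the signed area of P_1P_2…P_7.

300

Σ = (28) + (270) + (91) + (-10) + (26) + (26) + (169) = 600
Signed area = Σ/2 = 300 (positive ⇒ counter-clockwise traversal).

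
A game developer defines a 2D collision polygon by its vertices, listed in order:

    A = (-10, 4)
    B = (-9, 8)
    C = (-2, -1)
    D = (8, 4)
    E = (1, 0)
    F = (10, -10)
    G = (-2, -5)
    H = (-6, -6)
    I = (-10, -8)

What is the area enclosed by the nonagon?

126.5

Apply the shoelace (surveyor's) formula: 2A = Σ (x_i·y_{i+1} − x_{i+1}·y_i), indices taken mod 9.
Σ = (-44) + (25) + (0) + (-4) + (-10) + (-70) + (-18) + (-12) + (-120) = -253
Area = |Σ|/2 = 126.5.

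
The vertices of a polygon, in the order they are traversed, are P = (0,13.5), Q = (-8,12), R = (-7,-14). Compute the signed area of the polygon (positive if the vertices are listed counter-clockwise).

104.75

Apply Gauss's area formula: 2A = Σ (x_i·y_{i+1} − x_{i+1}·y_i), indices taken mod 3.
Σ = (108) + (196) + (-94.5) = 209.5
Signed area = Σ/2 = 104.75 (positive ⇒ counter-clockwise traversal).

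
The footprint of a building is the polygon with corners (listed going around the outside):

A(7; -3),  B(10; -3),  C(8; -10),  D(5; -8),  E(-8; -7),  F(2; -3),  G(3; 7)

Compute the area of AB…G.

88.5

Apply the shoelace formula: 2A = Σ (x_i·y_{i+1} − x_{i+1}·y_i), indices taken mod 7.
A→B: (7)(-3) − (10)(-3) = 9
B→C: (10)(-10) − (8)(-3) = -76
C→D: (8)(-8) − (5)(-10) = -14
D→E: (5)(-7) − (-8)(-8) = -99
E→F: (-8)(-3) − (2)(-7) = 38
F→G: (2)(7) − (3)(-3) = 23
G→A: (3)(-3) − (7)(7) = -58
Σ = -177
Area = |Σ|/2 = 88.5.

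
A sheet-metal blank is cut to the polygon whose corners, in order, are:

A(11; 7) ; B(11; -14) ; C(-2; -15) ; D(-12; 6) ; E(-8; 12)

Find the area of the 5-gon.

Σ = (-231) + (-193) + (-192) + (-96) + (-188) = -900
Area = |Σ|/2 = 450.

450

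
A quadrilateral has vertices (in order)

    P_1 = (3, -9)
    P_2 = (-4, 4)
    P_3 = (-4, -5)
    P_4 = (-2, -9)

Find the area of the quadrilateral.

41.5

Σ = (-24) + (36) + (26) + (45) = 83
Area = |Σ|/2 = 41.5.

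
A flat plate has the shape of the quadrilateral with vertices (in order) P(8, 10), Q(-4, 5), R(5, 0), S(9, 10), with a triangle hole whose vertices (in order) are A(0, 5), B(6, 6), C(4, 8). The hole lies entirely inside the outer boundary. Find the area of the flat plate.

Outer boundary:
Apply the shoelace (surveyor's) formula: 2A = Σ (x_i·y_{i+1} − x_{i+1}·y_i), indices taken mod 4.
Σ = (80) + (-25) + (50) + (10) = 115
Area = |Σ|/2 = 57.5.
Hole:
A→B: (0)(6) − (6)(5) = -30
B→C: (6)(8) − (4)(6) = 24
C→A: (4)(5) − (0)(8) = 20
Σ = 14
Area = |Σ|/2 = 7.
Net area = 57.5 − 7 = 50.5.

50.5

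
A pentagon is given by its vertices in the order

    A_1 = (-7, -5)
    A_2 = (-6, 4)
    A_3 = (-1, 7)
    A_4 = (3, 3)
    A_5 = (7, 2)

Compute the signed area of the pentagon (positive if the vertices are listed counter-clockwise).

Apply Gauss's area formula: 2A = Σ (x_i·y_{i+1} − x_{i+1}·y_i), indices taken mod 5.
A_1→A_2: (-7)(4) − (-6)(-5) = -58
A_2→A_3: (-6)(7) − (-1)(4) = -38
A_3→A_4: (-1)(3) − (3)(7) = -24
A_4→A_5: (3)(2) − (7)(3) = -15
A_5→A_1: (7)(-5) − (-7)(2) = -21
Σ = -156
Signed area = Σ/2 = -78 (negative ⇒ clockwise traversal).

-78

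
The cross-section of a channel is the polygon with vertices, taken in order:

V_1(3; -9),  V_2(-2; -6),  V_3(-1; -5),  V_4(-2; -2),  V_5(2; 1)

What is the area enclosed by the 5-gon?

29.5

Apply Gauss's area formula: 2A = Σ (x_i·y_{i+1} − x_{i+1}·y_i), indices taken mod 5.
Σ = (-36) + (4) + (-8) + (2) + (-21) = -59
Area = |Σ|/2 = 29.5.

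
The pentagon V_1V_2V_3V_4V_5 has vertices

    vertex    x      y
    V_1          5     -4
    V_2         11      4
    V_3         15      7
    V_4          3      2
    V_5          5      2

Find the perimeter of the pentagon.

36

|V_1V_2| = √((6)² + (8)²) = √100 = 10
|V_2V_3| = √((4)² + (3)²) = √25 = 5
|V_3V_4| = √((-12)² + (-5)²) = √169 = 13
|V_4V_5| = √((2)² + (0)²) = √4 = 2
|V_5V_1| = √((0)² + (-6)²) = √36 = 6
Perimeter = 10 + 5 + 13 + 2 + 6 = 36.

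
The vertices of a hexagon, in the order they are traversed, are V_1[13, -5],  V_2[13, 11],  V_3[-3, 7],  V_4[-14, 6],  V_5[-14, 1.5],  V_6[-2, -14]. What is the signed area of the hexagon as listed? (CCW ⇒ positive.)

Σ = (208) + (124) + (80) + (63) + (199) + (192) = 866
Signed area = Σ/2 = 433 (positive ⇒ counter-clockwise traversal).

433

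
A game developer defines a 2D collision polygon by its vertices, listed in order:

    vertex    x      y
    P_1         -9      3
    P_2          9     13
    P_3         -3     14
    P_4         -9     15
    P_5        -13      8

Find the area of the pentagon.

Apply the shoelace formula: 2A = Σ (x_i·y_{i+1} − x_{i+1}·y_i), indices taken mod 5.
Σ = (-144) + (165) + (81) + (123) + (33) = 258
Area = |Σ|/2 = 129.

129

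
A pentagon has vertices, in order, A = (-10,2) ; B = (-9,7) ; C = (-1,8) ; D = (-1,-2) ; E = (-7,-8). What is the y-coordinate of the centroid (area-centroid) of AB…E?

Apply Gauss's area formula. First the cross-terms c_i = x_i·y_{i+1} − x_{i+1}·y_i:
  -52, -65, 10, -6, -94  ⇒  2A = -207, A = -103.5.
Then Σ (y_i + y_{i+1})·c_i = -759, so ȳ = -759 / (6·(-103.5)) = 11/9.

11/9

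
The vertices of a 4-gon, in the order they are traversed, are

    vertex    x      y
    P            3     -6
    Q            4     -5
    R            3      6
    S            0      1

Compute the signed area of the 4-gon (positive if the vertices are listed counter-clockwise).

Apply the shoelace (surveyor's) formula: 2A = Σ (x_i·y_{i+1} − x_{i+1}·y_i), indices taken mod 4.
Cross-terms: 9, 39, 3, -3  ⇒  Σ = 48
Signed area = Σ/2 = 24 (positive ⇒ counter-clockwise traversal).

24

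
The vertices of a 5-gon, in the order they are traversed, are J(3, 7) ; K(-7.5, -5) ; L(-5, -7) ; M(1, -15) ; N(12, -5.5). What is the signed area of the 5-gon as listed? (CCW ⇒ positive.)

Σ = (37.5) + (27.5) + (82) + (174.5) + (100.5) = 422
Signed area = Σ/2 = 211 (positive ⇒ counter-clockwise traversal).

211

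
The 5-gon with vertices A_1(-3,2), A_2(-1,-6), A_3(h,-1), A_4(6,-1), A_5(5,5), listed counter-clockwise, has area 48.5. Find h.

2

The doubled signed area Σ (x_i y_{i+1} − x_{i+1} y_i) is linear in h.
With h=0 it equals 87; the coefficient of h is 5 (from the two edges through A_3).
So 5·h + 87 = 2·48.5 = 97 ⇒ h = 2.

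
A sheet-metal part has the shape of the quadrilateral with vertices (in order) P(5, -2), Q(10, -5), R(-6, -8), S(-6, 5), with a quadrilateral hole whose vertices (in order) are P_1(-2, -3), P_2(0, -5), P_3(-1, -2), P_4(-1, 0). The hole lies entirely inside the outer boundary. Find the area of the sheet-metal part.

Outer boundary:
Apply Gauss's area formula: 2A = Σ (x_i·y_{i+1} − x_{i+1}·y_i), indices taken mod 4.
Cross-terms: -5, -110, -78, -13  ⇒  Σ = -206
Area = |Σ|/2 = 103.
Hole:
Apply Gauss's area formula: 2A = Σ (x_i·y_{i+1} − x_{i+1}·y_i), indices taken mod 4.
P_1→P_2: (-2)(-5) − (0)(-3) = 10
P_2→P_3: (0)(-2) − (-1)(-5) = -5
P_3→P_4: (-1)(0) − (-1)(-2) = -2
P_4→P_1: (-1)(-3) − (-2)(0) = 3
Σ = 6
Area = |Σ|/2 = 3.
Net area = 103 − 3 = 100.

100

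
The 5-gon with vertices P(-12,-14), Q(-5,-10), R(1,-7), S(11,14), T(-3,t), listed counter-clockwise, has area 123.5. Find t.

-1

Write out the shoelace sum; only the two edges meeting at T involve t:
2·Area = [(11·t − (-3)·14) + ((-3)·(-14) − (-12)·t)] + 186
       = 23·t + 270 = 247
⇒ t = -1.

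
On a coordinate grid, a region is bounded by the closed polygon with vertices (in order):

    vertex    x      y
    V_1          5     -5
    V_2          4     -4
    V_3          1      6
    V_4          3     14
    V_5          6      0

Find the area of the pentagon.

Σ = (0) + (28) + (-4) + (-84) + (-30) = -90
Area = |Σ|/2 = 45.

45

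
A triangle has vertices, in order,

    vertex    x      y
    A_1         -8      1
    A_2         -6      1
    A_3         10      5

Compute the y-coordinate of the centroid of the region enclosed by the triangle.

Apply the shoelace formula. First the cross-terms c_i = x_i·y_{i+1} − x_{i+1}·y_i:
  -2, -40, 50  ⇒  2A = 8, A = 4.
Then Σ (y_i + y_{i+1})·c_i = 56, so ȳ = 56 / (6·4) = 7/3.

7/3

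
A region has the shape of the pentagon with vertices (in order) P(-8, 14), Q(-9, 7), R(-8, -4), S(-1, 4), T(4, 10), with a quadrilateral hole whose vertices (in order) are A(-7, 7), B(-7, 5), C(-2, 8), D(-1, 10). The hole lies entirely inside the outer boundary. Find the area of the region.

108.5

Outer boundary:
Σ = (70) + (92) + (-36) + (-26) + (136) = 236
Area = |Σ|/2 = 118.
Hole:
Apply the surveyor's formula: 2A = Σ (x_i·y_{i+1} − x_{i+1}·y_i), indices taken mod 4.
A→B: (-7)(5) − (-7)(7) = 14
B→C: (-7)(8) − (-2)(5) = -46
C→D: (-2)(10) − (-1)(8) = -12
D→A: (-1)(7) − (-7)(10) = 63
Σ = 19
Area = |Σ|/2 = 9.5.
Net area = 118 − 9.5 = 108.5.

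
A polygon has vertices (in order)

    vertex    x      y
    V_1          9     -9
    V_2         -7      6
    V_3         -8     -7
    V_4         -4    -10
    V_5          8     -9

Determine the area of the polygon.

Apply Gauss's area formula: 2A = Σ (x_i·y_{i+1} − x_{i+1}·y_i), indices taken mod 5.
Cross-terms: -9, 97, 52, 116, 9  ⇒  Σ = 265
Area = |Σ|/2 = 132.5.

132.5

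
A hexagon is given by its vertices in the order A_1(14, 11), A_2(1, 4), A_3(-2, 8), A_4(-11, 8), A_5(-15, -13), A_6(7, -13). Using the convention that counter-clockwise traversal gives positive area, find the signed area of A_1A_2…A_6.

470.5

A_1→A_2: (14)(4) − (1)(11) = 45
A_2→A_3: (1)(8) − (-2)(4) = 16
A_3→A_4: (-2)(8) − (-11)(8) = 72
A_4→A_5: (-11)(-13) − (-15)(8) = 263
A_5→A_6: (-15)(-13) − (7)(-13) = 286
A_6→A_1: (7)(11) − (14)(-13) = 259
Σ = 941
Signed area = Σ/2 = 470.5 (positive ⇒ counter-clockwise traversal).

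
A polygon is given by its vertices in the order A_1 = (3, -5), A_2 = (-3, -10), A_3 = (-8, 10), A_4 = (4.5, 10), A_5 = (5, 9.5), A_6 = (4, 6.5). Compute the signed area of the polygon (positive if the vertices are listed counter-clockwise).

Apply Gauss's area formula: 2A = Σ (x_i·y_{i+1} − x_{i+1}·y_i), indices taken mod 6.
Cross-terms: -45, -110, -125, -7.25, -5.5, -39.5  ⇒  Σ = -332.25
Signed area = Σ/2 = -166.125 (negative ⇒ clockwise traversal).

-166.125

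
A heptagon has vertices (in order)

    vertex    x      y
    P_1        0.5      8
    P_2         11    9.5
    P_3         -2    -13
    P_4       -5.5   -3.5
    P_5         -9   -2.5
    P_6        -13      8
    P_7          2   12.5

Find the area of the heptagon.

281.375

Apply the shoelace (surveyor's) formula: 2A = Σ (x_i·y_{i+1} − x_{i+1}·y_i), indices taken mod 7.
Σ = (-83.25) + (-124) + (-64.5) + (-17.75) + (-104.5) + (-178.5) + (9.75) = -562.75
Area = |Σ|/2 = 281.375.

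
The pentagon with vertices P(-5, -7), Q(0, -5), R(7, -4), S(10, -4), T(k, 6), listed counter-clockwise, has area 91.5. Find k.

-7

The doubled signed area Σ (x_i y_{i+1} − x_{i+1} y_i) is linear in k.
With k=0 it equals 162; the coefficient of k is -3 (from the two edges through T).
So -3·k + 162 = 2·91.5 = 183 ⇒ k = -7.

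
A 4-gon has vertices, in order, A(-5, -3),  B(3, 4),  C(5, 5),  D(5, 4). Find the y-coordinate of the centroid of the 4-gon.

Apply the surveyor's formula. First the cross-terms c_i = x_i·y_{i+1} − x_{i+1}·y_i:
  -11, -5, -5, 5  ⇒  2A = -16, A = -8.
Then Σ (y_i + y_{i+1})·c_i = -96, so ȳ = -96 / (6·(-8)) = 2.

2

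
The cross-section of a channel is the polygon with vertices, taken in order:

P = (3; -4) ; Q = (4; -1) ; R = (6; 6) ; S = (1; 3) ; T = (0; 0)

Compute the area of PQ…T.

Apply the shoelace (surveyor's) formula: 2A = Σ (x_i·y_{i+1} − x_{i+1}·y_i), indices taken mod 5.
Cross-terms: 13, 30, 12, 0, 0  ⇒  Σ = 55
Area = |Σ|/2 = 27.5.

27.5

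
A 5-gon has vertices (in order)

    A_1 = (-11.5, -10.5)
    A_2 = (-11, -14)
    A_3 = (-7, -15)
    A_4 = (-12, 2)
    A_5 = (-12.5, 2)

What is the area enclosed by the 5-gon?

Apply the surveyor's formula: 2A = Σ (x_i·y_{i+1} − x_{i+1}·y_i), indices taken mod 5.
Cross-terms: 45.5, 67, -194, 1, 154.25  ⇒  Σ = 73.75
Area = |Σ|/2 = 36.875.

36.875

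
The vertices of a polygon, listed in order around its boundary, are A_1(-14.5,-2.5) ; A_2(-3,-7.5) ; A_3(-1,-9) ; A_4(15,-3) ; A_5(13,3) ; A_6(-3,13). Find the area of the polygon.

Apply the shoelace (surveyor's) formula: 2A = Σ (x_i·y_{i+1} − x_{i+1}·y_i), indices taken mod 6.
Σ = (101.25) + (19.5) + (138) + (84) + (178) + (196) = 716.75
Area = |Σ|/2 = 358.375.

358.375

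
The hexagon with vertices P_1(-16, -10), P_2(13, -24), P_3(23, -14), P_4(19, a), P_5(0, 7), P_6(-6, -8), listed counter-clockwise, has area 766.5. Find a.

Write out the shoelace sum; only the two edges meeting at P_4 involve a:
2·Area = [(23·a − 19·(-14)) + (19·7 − 0·a)] + 858
       = 23·a + 1257 = 1533
⇒ a = 12.

12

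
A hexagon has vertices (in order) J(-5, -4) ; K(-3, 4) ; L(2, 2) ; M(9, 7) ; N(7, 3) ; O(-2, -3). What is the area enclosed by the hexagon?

Apply the shoelace formula: 2A = Σ (x_i·y_{i+1} − x_{i+1}·y_i), indices taken mod 6.
Σ = (-32) + (-14) + (-4) + (-22) + (-15) + (-7) = -94
Area = |Σ|/2 = 47.

47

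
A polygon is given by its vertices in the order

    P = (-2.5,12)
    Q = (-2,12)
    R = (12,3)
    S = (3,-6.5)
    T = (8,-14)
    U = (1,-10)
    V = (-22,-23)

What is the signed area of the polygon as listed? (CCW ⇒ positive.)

-431.75

Apply Gauss's area formula: 2A = Σ (x_i·y_{i+1} − x_{i+1}·y_i), indices taken mod 7.
Σ = (-6) + (-150) + (-87) + (10) + (-66) + (-243) + (-321.5) = -863.5
Signed area = Σ/2 = -431.75 (negative ⇒ clockwise traversal).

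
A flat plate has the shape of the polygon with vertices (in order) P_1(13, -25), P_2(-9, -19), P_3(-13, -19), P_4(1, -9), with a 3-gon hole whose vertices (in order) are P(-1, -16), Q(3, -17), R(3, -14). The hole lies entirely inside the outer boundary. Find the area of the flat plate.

Outer boundary:
P_1→P_2: (13)(-19) − (-9)(-25) = -472
P_2→P_3: (-9)(-19) − (-13)(-19) = -76
P_3→P_4: (-13)(-9) − (1)(-19) = 136
P_4→P_1: (1)(-25) − (13)(-9) = 92
Σ = -320
Area = |Σ|/2 = 160.
Hole:
Cross-terms: 65, 9, -62  ⇒  Σ = 12
Area = |Σ|/2 = 6.
Net area = 160 − 6 = 154.

154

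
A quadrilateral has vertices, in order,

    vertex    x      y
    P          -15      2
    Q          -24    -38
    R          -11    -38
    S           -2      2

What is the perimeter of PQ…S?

|PQ| = √((-9)² + (-40)²) = √1681 = 41
|QR| = √((13)² + (0)²) = √169 = 13
|RS| = √((9)² + (40)²) = √1681 = 41
|SP| = √((-13)² + (0)²) = √169 = 13
Perimeter = 41 + 13 + 41 + 13 = 108.

108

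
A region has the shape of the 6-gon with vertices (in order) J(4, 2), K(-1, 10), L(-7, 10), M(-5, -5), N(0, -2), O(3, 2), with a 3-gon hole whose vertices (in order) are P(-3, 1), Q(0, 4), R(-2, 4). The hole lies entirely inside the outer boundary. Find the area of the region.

Outer boundary:
J→K: (4)(10) − (-1)(2) = 42
K→L: (-1)(10) − (-7)(10) = 60
L→M: (-7)(-5) − (-5)(10) = 85
M→N: (-5)(-2) − (0)(-5) = 10
N→O: (0)(2) − (3)(-2) = 6
O→J: (3)(2) − (4)(2) = -2
Σ = 201
Area = |Σ|/2 = 100.5.
Hole:
Apply the shoelace (surveyor's) formula: 2A = Σ (x_i·y_{i+1} − x_{i+1}·y_i), indices taken mod 3.
P→Q: (-3)(4) − (0)(1) = -12
Q→R: (0)(4) − (-2)(4) = 8
R→P: (-2)(1) − (-3)(4) = 10
Σ = 6
Area = |Σ|/2 = 3.
Net area = 100.5 − 3 = 97.5.

97.5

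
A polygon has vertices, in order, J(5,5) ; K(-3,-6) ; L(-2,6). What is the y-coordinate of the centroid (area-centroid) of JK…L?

5/3

Apply the surveyor's formula. First the cross-terms c_i = x_i·y_{i+1} − x_{i+1}·y_i:
  -15, -30, -40  ⇒  2A = -85, A = -42.5.
Then Σ (y_i + y_{i+1})·c_i = -425, so ȳ = -425 / (6·(-42.5)) = 5/3.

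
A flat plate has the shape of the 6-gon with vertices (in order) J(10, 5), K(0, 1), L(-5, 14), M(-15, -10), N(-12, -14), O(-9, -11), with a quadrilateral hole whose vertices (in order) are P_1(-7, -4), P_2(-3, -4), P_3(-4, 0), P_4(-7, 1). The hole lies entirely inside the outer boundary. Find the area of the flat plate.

Outer boundary:
Σ = (10) + (5) + (260) + (90) + (6) + (65) = 436
Area = |Σ|/2 = 218.
Hole:
Apply Gauss's area formula: 2A = Σ (x_i·y_{i+1} − x_{i+1}·y_i), indices taken mod 4.
Σ = (16) + (-16) + (-4) + (35) = 31
Area = |Σ|/2 = 15.5.
Net area = 218 − 15.5 = 202.5.

202.5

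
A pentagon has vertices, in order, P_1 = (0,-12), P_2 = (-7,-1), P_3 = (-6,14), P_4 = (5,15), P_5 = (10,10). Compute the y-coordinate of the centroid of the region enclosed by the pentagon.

895/213

Apply Gauss's area formula. First the cross-terms c_i = x_i·y_{i+1} − x_{i+1}·y_i:
  -84, -104, -160, -100, -120  ⇒  2A = -568, A = -284.
Then Σ (y_i + y_{i+1})·c_i = -7160, so ȳ = -7160 / (6·(-284)) = 895/213.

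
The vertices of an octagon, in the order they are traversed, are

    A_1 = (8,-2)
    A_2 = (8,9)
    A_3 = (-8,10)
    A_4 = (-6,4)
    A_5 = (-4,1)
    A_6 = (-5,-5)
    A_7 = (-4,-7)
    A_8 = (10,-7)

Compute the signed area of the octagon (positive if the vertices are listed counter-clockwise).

A_1→A_2: (8)(9) − (8)(-2) = 88
A_2→A_3: (8)(10) − (-8)(9) = 152
A_3→A_4: (-8)(4) − (-6)(10) = 28
A_4→A_5: (-6)(1) − (-4)(4) = 10
A_5→A_6: (-4)(-5) − (-5)(1) = 25
A_6→A_7: (-5)(-7) − (-4)(-5) = 15
A_7→A_8: (-4)(-7) − (10)(-7) = 98
A_8→A_1: (10)(-2) − (8)(-7) = 36
Σ = 452
Signed area = Σ/2 = 226 (positive ⇒ counter-clockwise traversal).

226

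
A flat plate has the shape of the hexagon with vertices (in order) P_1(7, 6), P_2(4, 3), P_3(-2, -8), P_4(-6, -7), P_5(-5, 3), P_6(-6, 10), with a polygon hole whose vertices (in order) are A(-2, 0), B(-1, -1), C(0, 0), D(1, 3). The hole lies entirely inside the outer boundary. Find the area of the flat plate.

Outer boundary:
Σ = (-3) + (-26) + (-34) + (-53) + (-32) + (-106) = -254
Area = |Σ|/2 = 127.
Hole:
Σ = (2) + (0) + (0) + (6) = 8
Area = |Σ|/2 = 4.
Net area = 127 − 4 = 123.

123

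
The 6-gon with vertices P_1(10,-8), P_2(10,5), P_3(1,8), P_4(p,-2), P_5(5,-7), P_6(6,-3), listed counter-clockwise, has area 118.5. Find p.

-1

Write out the shoelace sum; only the two edges meeting at P_4 involve p:
2·Area = [(1·(-2) − p·8) + (p·(-7) − 5·(-2))] + 214
       = -15·p + 222 = 237
⇒ p = -1.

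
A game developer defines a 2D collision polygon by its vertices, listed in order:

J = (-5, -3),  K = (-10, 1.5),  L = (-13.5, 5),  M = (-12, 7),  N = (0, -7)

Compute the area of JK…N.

26.375

Apply Gauss's area formula: 2A = Σ (x_i·y_{i+1} − x_{i+1}·y_i), indices taken mod 5.
Σ = (-37.5) + (-29.75) + (-34.5) + (84) + (-35) = -52.75
Area = |Σ|/2 = 26.375.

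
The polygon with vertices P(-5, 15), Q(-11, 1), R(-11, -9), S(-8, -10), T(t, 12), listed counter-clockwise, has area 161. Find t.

The doubled signed area Σ (x_i y_{i+1} − x_{i+1} y_i) is linear in t.
With t=0 it equals 272; the coefficient of t is 25 (from the two edges through T).
So 25·t + 272 = 2·161 = 322 ⇒ t = 2.

2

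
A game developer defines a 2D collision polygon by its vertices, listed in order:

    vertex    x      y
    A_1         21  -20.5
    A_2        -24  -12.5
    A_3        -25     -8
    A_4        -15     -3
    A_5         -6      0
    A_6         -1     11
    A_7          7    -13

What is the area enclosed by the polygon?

469.25

Σ = (-754.5) + (-120.5) + (-45) + (-18) + (-66) + (-64) + (129.5) = -938.5
Area = |Σ|/2 = 469.25.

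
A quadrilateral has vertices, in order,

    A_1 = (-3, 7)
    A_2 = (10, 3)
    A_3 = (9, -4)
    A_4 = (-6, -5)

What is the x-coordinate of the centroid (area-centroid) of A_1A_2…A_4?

Apply the surveyor's formula. First the cross-terms c_i = x_i·y_{i+1} − x_{i+1}·y_i:
  -79, -67, -69, -57  ⇒  2A = -272, A = -136.
Then Σ (x_i + x_{i+1})·c_i = -1520, so x̄ = -1520 / (6·(-136)) = 95/51.

95/51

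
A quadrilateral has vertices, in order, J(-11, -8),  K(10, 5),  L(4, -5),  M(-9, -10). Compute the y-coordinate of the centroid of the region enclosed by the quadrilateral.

Apply the shoelace formula. First the cross-terms c_i = x_i·y_{i+1} − x_{i+1}·y_i:
  25, -70, -85, -38  ⇒  2A = -168, A = -84.
Then Σ (y_i + y_{i+1})·c_i = 1884, so ȳ = 1884 / (6·(-84)) = -157/42.

-157/42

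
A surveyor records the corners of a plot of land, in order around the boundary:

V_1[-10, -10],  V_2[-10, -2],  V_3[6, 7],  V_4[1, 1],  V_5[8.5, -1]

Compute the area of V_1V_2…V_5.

Apply Gauss's area formula: 2A = Σ (x_i·y_{i+1} − x_{i+1}·y_i), indices taken mod 5.
Σ = (-80) + (-58) + (-1) + (-9.5) + (-95) = -243.5
Area = |Σ|/2 = 121.75.

121.75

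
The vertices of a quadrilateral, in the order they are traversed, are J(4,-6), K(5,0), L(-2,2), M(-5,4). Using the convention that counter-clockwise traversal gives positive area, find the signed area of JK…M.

28

Σ = (30) + (10) + (2) + (14) = 56
Signed area = Σ/2 = 28 (positive ⇒ counter-clockwise traversal).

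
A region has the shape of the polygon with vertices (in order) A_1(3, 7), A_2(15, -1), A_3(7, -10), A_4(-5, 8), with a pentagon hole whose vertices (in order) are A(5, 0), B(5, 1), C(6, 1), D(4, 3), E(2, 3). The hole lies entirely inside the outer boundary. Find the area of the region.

Outer boundary:
Apply the shoelace (surveyor's) formula: 2A = Σ (x_i·y_{i+1} − x_{i+1}·y_i), indices taken mod 4.
Σ = (-108) + (-143) + (6) + (-59) = -304
Area = |Σ|/2 = 152.
Hole:
Cross-terms: 5, -1, 14, 6, -15  ⇒  Σ = 9
Area = |Σ|/2 = 4.5.
Net area = 152 − 4.5 = 147.5.

147.5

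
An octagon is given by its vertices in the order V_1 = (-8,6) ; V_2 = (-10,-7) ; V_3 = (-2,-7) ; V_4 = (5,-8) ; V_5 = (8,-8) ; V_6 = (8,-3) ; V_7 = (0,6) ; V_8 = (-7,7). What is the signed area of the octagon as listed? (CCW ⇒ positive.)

Apply the shoelace formula: 2A = Σ (x_i·y_{i+1} − x_{i+1}·y_i), indices taken mod 8.
Σ = (116) + (56) + (51) + (24) + (40) + (48) + (42) + (14) = 391
Signed area = Σ/2 = 195.5 (positive ⇒ counter-clockwise traversal).

195.5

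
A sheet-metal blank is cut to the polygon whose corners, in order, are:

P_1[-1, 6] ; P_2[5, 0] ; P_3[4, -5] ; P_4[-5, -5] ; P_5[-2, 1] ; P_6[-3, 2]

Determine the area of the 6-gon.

Apply the shoelace formula: 2A = Σ (x_i·y_{i+1} − x_{i+1}·y_i), indices taken mod 6.
Σ = (-30) + (-25) + (-45) + (-15) + (-1) + (-16) = -132
Area = |Σ|/2 = 66.

66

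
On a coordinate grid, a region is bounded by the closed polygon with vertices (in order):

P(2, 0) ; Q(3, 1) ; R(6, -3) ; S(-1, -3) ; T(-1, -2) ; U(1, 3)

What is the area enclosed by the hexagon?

21

Apply the surveyor's formula: 2A = Σ (x_i·y_{i+1} − x_{i+1}·y_i), indices taken mod 6.
Cross-terms: 2, -15, -21, -1, -1, -6  ⇒  Σ = -42
Area = |Σ|/2 = 21.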